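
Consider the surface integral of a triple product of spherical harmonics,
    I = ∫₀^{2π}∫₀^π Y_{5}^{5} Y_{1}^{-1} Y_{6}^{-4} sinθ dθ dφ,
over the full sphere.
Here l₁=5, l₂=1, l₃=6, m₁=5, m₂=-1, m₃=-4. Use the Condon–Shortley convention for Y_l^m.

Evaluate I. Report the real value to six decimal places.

Checks pass: Σm=0; 12 even; l₃=6∈[4,6].
(2·5+1)(2·1+1)(2·6+1) = 429
Δ: 0! 10! 2! / 13! → 1/858
sum: t=0:+1/14400 = 1/14400
3j²(5 1 6; 0 0 0) = Δ·Π!·Σ² = 6/143  (sign +1)
sum: t=0:+1/7257600 = 1/7257600
3j²(5 1 6; 5 -1 -4) = Δ·Π!·Σ² = 1/858  (sign +1)
combine: 4πI² = 429·6/143·1/858 = 3/143
take √, sign +1: I = 0.04085899

0.040859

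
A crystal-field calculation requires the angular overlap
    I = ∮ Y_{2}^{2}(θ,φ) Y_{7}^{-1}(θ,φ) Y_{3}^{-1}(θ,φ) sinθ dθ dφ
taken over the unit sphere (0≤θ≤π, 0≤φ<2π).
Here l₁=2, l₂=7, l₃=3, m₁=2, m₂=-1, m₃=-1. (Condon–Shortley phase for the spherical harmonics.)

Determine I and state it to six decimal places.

0.000000

|2−7|≤3≤2+7 violated ⇒ I = 0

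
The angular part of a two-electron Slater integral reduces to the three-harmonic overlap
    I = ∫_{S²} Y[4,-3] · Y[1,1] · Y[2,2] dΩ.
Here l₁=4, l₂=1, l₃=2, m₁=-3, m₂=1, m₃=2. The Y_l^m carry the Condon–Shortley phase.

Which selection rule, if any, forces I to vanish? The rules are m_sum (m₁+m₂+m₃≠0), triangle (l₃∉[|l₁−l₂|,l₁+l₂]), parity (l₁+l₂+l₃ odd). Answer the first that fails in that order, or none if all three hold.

triangle

Σmᵢ = 0  ✓
l₃∈[|l₁−l₂|,l₁+l₂]=[3,5], have l₃=2  ✗
Σlᵢ = 7 ⇒ odd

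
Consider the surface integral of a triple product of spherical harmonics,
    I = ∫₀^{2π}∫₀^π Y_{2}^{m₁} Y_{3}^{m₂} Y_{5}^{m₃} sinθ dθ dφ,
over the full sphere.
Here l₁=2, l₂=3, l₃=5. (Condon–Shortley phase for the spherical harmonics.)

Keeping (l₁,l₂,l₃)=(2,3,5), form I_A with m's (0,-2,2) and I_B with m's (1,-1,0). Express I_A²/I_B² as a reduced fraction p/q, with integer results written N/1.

63/50

Shared (l₁,l₂,l₃)=(2,3,5): N and (l;000)² cancel in I_A²/I_B².
A: Δ = 0!·4!·6!/11! = 1/2310; Racah Σ t=0..0: t=0:+1/480 = 1/480; ⇒ 3j(2 3 5; 0 -2 2)² = 3/110, sgn -1
B: Δ = 0!·4!·6!/11! = 1/2310; Racah Σ t=0..0: t=0:+1/288 = 1/288; ⇒ 3j(2 3 5; 1 -1 0)² = 5/231, sgn -1
I_A²/I_B² = (3/110)/(5/231) = 63/50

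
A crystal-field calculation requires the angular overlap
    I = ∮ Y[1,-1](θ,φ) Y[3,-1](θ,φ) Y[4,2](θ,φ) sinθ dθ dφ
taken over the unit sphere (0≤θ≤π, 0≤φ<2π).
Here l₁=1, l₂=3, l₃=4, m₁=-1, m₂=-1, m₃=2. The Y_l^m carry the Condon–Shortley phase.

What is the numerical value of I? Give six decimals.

Checks pass: Σm=0; 8 even; l₃=4∈[2,4].
(2·1+1)(2·3+1)(2·4+1) = 189
Δ: 0! 2! 6! / 9! → 1/252
sum: t=0:+1/36 = 1/36
3j²(1 3 4; 0 0 0) = Δ·Π!·Σ² = 4/63  (sign +1)
sum: t=0:+1/96 = 1/96
3j²(1 3 4; -1 -1 2) = Δ·Π!·Σ² = 5/84  (sign +1)
combine: 4πI² = 189·4/63·5/84 = 5/7
take √, sign +1: I = 0.23841361

0.238414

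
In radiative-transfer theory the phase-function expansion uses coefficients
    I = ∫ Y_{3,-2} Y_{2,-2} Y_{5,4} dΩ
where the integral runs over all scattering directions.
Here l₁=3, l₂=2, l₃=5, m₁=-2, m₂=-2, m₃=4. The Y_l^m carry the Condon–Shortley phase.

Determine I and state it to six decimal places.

0.268967

Rules hold: Σm=0, L=10 even, 1≤5≤5.
N = 7·5·11 = 385
Δ = 0!·6!·4!/11! = 1/2310
Racah Σ t=0..0: t=0:+1/144 = 1/144
⇒ 3j(3 2 5; 0 0 0)² = 10/231, sgn -1
Racah Σ t=0..0: t=0:+1/2880 = 1/2880
⇒ 3j(3 2 5; -2 -2 4)² = 3/55, sgn -1
4πI² = N·(3j₀)²·(3jₘ)² = 10/11
I = +1·√(0.909091/4π) = 0.26896683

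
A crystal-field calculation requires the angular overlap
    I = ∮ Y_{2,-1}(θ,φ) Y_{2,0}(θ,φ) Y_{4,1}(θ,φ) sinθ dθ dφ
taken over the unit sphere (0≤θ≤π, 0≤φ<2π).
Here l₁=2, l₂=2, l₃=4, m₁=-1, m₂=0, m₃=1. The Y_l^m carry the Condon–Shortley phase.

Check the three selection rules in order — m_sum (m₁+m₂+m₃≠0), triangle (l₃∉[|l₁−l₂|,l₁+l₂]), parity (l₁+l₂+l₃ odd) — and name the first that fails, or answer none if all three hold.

none

azimuthal sum: -1 + 0 + 1 = 0  ✓
0 ≤ 4 ≤ 4 (triangle on l)  ✓
L = 2 + 2 + 4 = 8 (even)  ✓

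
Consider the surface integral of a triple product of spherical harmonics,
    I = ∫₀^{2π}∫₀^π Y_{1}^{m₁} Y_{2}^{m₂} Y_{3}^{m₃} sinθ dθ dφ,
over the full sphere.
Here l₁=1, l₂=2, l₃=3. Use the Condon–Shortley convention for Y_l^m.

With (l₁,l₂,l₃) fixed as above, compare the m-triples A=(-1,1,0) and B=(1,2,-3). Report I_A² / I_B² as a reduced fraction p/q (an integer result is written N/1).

l's match ⇒ only the (l;m) 3-j factors differ between A and B.
A: triangle coeff Δ(1,2,3) = 1/105; Σ_t [0,0]: t=0:+1/12 = 1/12; (3j)²=1/35 [(1 2 3; -1 1 0)], sign=-1
B: triangle coeff Δ(1,2,3) = 1/105; Σ_t [0,0]: t=0:+1/48 = 1/48; (3j)²=1/7 [(1 2 3; 1 2 -3)], sign=+1
I_A²/I_B² = (1/35)/(1/7) = 1/5

1/5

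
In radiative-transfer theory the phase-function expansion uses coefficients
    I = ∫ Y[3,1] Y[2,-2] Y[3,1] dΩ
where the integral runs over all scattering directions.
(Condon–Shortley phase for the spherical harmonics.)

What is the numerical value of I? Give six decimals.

0.206013

Checks pass: Σm=0; 8 even; l₃=3∈[1,5].
(2·3+1)(2·2+1)(2·3+1) = 245
Δ: 2! 4! 2! / 9! → 1/3780
sum: t=0:+1/24 t=1:−1/4 t=2:+1/24 = -1/6
3j²(3 2 3; 0 0 0) = Δ·Π!·Σ² = 4/105  (sign +1)
sum: t=0:+1/16 = 1/16
3j²(3 2 3; 1 -2 1) = Δ·Π!·Σ² = 2/35  (sign +1)
combine: 4πI² = 245·4/105·2/35 = 8/15
take √, sign +1: I = 0.20601291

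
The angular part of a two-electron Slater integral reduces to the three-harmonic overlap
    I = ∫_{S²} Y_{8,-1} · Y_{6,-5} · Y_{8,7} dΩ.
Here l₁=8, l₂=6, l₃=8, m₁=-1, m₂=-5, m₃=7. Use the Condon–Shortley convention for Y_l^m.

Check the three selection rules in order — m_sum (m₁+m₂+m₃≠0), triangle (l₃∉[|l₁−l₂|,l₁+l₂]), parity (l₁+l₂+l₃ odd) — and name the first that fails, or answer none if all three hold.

m_sum

azimuthal sum: -1 − 5 + 7 = 1  ✗
2 ≤ 8 ≤ 14 (triangle on l)
L = 8 + 6 + 8 = 22 (even)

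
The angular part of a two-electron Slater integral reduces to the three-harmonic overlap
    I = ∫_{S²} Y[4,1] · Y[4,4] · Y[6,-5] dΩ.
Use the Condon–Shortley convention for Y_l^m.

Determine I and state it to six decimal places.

0.200167

Checks pass: Σm=0; 14 even; l₃=6∈[0,8].
(2·4+1)(2·4+1)(2·6+1) = 1053
Δ: 2! 6! 6! / 15! → 1/1261260
sum: t=0:+1/4608 t=1:−1/1296 t=2:+1/4608 = -7/20736
3j²(4 4 6; 0 0 0) = Δ·Π!·Σ² = 20/1287  (sign -1)
sum: t=2:+1/172800 = 1/172800
3j²(4 4 6; 1 4 -5) = Δ·Π!·Σ² = 2/65  (sign -1)
combine: 4πI² = 1053·20/1287·2/65 = 72/143
take √, sign +1: I = 0.20016738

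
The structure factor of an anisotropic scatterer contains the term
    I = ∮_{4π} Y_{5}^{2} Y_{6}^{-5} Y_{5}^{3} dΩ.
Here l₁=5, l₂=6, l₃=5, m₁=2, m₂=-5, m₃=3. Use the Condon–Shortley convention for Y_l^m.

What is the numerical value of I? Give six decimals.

Checks pass: Σm=0; 16 even; l₃=5∈[1,11].
(2·5+1)(2·6+1)(2·5+1) = 1573
Δ: 6! 4! 6! / 17! → 1/28588560
sum: t=1:−1/345600 t=2:+1/13824 t=3:−1/5184 t=4:+1/13824 t=5:−1/345600 = -7/129600
3j²(5 6 5; 0 0 0) = Δ·Π!·Σ² = 80/7293  (sign +1)
sum: t=0:+1/518400 t=1:−1/345600 = -1/1036800
3j²(5 6 5; 2 -5 3) = Δ·Π!·Σ² = 7/2210  (sign -1)
combine: 4πI² = 1573·80/7293·7/2210 = 616/11271
take √, sign -1: I = -0.06594839

-0.065948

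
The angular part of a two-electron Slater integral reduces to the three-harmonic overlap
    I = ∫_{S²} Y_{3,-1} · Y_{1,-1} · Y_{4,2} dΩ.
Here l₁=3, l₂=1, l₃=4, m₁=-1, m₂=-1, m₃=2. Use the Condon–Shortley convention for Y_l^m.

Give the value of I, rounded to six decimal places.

0.238414

m-sum 0 ✓  L=8 even ✓  2≤4≤4 ✓
Π(2lᵢ+1) = 7×3×9 = 189
triangle coeff Δ(3,1,4) = 1/252
Σ_t [0,0]: t=0:+1/36 = 1/36
(3j)²=4/63 [(3 1 4; 0 0 0)], sign=+1
Σ_t [0,0]: t=0:+1/96 = 1/96
(3j)²=5/84 [(3 1 4; -1 -1 2)], sign=+1
⇒ 4πI² = 5/7
I = (+1)√(5/7/(4π)) = 0.23841361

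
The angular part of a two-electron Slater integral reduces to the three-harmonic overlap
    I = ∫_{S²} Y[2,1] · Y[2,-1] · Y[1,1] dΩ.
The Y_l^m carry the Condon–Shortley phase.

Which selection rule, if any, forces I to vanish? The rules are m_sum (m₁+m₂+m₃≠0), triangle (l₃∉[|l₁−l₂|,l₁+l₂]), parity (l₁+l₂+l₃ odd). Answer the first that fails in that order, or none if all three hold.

m_sum

azimuthal sum: 1 − 1 + 1 = 1  ✗
0 ≤ 1 ≤ 4 (triangle on l)
L = 2 + 2 + 1 = 5 (odd)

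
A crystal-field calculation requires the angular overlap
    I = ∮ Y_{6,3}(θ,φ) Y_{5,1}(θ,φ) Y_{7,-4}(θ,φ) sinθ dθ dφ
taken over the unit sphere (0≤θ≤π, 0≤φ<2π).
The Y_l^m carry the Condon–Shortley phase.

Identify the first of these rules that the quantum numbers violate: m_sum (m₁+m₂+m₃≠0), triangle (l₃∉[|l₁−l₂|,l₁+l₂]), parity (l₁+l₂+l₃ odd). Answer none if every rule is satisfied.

none

azimuthal sum: 3 + 1 − 4 = 0  ✓
1 ≤ 7 ≤ 11 (triangle on l)  ✓
L = 6 + 5 + 7 = 18 (even)  ✓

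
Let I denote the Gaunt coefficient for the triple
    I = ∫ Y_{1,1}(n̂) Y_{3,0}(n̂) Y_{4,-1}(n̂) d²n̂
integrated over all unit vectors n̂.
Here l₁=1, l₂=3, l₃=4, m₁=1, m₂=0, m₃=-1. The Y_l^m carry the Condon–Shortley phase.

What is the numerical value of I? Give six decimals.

Rules hold: Σm=0, L=8 even, 2≤4≤4.
N = 3·7·9 = 189
Δ = 0!·2!·6!/9! = 1/252
Racah Σ t=0..0: t=0:+1/36 = 1/36
⇒ 3j(1 3 4; 0 0 0)² = 4/63, sgn +1
Racah Σ t=0..0: t=0:+1/72 = 1/72
⇒ 3j(1 3 4; 1 0 -1)² = 5/126, sgn -1
4πI² = N·(3j₀)²·(3jₘ)² = 10/21
I = -1·√(0.47619/4π) = -0.19466390

-0.194664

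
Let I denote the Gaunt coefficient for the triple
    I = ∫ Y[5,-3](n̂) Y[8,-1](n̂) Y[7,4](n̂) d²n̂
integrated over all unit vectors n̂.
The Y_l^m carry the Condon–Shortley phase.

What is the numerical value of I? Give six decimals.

Checks pass: Σm=0; 20 even; l₃=7∈[3,13].
(2·5+1)(2·8+1)(2·7+1) = 2805
Δ: 6! 4! 10! / 21! → 1/814773960
sum: t=1:−1/87091200 t=2:+1/4976640 t=3:−1/2073600 t=4:+1/4976640 t=5:−1/87091200 = -1/9676800
3j²(5 8 7; 0 0 0) = Δ·Π!·Σ² = 360/46189  (sign +1)
sum: t=4:+1/34836480 t=5:−1/58060800 t=6:+1/1045094400 = 13/1045094400
3j²(5 8 7; -3 -1 4) = Δ·Π!·Σ² = 13/1938  (sign -1)
combine: 4πI² = 2805·360/46189·13/1938 = 900/6137
take √, sign -1: I = -0.10802848

-0.108028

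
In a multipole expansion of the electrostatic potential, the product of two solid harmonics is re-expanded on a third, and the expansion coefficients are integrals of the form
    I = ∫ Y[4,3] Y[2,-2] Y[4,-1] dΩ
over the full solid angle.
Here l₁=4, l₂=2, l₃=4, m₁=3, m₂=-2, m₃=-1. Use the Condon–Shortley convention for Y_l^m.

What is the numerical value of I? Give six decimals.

Rules hold: Σm=0, L=10 even, 2≤4≤6.
N = 9·5·9 = 405
Δ = 2!·6!·2!/11! = 1/13860
Racah Σ t=0..2: t=0:+1/192 t=1:−1/36 t=2:+1/192 = -5/288
⇒ 3j(4 2 4; 0 0 0)² = 20/693, sgn -1
Racah Σ t=0..0: t=0:+1/480 = 1/480
⇒ 3j(4 2 4; 3 -2 -1)² = 3/110, sgn -1
4πI² = N·(3j₀)²·(3jₘ)² = 270/847
I = +1·√(0.318772/4π) = 0.15927046

0.159270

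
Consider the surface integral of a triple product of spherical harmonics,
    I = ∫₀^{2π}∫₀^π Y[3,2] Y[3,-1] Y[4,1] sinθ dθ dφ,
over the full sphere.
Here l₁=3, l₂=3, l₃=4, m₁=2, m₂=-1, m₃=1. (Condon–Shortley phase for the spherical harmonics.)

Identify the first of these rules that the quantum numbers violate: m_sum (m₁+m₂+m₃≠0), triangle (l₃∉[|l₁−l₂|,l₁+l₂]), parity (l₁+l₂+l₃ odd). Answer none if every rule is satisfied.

m₁+m₂+m₃ = 2 − 1 + 1 = 2  ✗
triangle: |3−3|=0 ≤ l₃=4 ≤ 3+3=6
parity: l₁+l₂+l₃ = 10 is even

m_sum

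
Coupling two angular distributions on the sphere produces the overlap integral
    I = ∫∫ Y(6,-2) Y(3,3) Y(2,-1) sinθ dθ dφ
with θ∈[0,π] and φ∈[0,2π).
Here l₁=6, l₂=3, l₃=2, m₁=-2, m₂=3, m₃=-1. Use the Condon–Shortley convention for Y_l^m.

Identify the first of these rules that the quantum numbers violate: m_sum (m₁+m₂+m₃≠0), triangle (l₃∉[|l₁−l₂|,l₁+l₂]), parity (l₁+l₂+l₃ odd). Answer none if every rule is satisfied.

triangle

Σmᵢ = 0  ✓
l₃∈[|l₁−l₂|,l₁+l₂]=[3,9], have l₃=2  ✗
Σlᵢ = 11 ⇒ odd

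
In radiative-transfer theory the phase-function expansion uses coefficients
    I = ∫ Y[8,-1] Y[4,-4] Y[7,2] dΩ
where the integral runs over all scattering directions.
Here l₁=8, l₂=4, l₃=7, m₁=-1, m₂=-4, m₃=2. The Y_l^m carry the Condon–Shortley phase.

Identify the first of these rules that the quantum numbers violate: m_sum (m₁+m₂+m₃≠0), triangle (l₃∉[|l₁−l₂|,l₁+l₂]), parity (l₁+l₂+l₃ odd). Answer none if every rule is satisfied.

m₁+m₂+m₃ = -1 − 4 + 2 = -3  ✗
triangle: |8−4|=4 ≤ l₃=7 ≤ 8+4=12
parity: l₁+l₂+l₃ = 19 is odd

m_sum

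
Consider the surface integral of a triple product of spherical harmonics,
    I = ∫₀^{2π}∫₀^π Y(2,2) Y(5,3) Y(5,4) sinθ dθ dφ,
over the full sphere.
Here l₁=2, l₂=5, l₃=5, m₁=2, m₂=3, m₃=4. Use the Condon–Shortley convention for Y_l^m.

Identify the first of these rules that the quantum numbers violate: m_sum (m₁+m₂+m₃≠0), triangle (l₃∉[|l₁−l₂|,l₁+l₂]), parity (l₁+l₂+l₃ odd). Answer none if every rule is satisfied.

m_sum

Σmᵢ = 9  ✗
l₃∈[|l₁−l₂|,l₁+l₂]=[3,7], have l₃=5
Σlᵢ = 12 ⇒ even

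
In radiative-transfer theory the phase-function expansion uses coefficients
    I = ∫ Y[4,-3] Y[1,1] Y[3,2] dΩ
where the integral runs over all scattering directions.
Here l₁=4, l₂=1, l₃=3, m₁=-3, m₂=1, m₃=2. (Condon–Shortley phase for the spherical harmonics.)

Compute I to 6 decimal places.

Rules hold: Σm=0, L=8 even, 3≤3≤5.
N = 9·3·7 = 189
Δ = 2!·6!·0!/9! = 1/252
Racah Σ t=1..1: t=1:−1/36 = -1/36
⇒ 3j(4 1 3; 0 0 0)² = 4/63, sgn +1
Racah Σ t=2..2: t=2:+1/240 = 1/240
⇒ 3j(4 1 3; -3 1 2)² = 1/12, sgn -1
4πI² = N·(3j₀)²·(3jₘ)² = 1/1
I = -1·√(1/4π) = -0.28209479

-0.282095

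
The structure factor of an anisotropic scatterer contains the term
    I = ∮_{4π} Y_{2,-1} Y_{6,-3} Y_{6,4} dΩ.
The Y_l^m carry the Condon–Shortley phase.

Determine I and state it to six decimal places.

0.179515

Rules hold: Σm=0, L=14 even, 4≤6≤8.
N = 5·13·13 = 845
Δ = 2!·2!·10!/15! = 1/90090
Racah Σ t=0..2: t=0:+1/69120 t=1:−1/14400 t=2:+1/69120 = -7/172800
⇒ 3j(2 6 6; 0 0 0)² = 14/715, sgn -1
Racah Σ t=1..2: t=1:−1/161280 t=2:+1/725760 = -1/207360
⇒ 3j(2 6 6; -1 -3 4)² = 7/286, sgn -1
4πI² = N·(3j₀)²·(3jₘ)² = 49/121
I = +1·√(0.404959/4π) = 0.17951487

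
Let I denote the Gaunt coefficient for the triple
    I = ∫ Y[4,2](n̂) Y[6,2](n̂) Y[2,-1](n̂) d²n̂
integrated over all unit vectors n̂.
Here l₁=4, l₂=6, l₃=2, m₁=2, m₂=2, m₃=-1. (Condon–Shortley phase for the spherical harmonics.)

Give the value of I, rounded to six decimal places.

m-sum = 2 + 2 − 1 = 3 ≠ 0 ⇒ I = 0

0.000000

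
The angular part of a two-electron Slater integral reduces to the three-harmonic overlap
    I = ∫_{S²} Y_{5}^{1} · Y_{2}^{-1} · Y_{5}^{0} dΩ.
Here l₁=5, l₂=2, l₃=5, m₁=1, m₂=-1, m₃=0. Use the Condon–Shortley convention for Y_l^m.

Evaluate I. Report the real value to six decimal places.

Rules hold: Σm=0, L=12 even, 3≤5≤7.
N = 11·5·11 = 605
Δ = 2!·8!·2!/13! = 1/38610
Racah Σ t=0..2: t=0:+1/2880 t=1:−1/576 t=2:+1/2880 = -1/960
⇒ 3j(5 2 5; 0 0 0)² = 10/429, sgn +1
Racah Σ t=0..1: t=0:+1/1152 t=1:−1/1440 = 1/5760
⇒ 3j(5 2 5; 1 -1 0)² = 1/858, sgn -1
4πI² = N·(3j₀)²·(3jₘ)² = 25/1521
I = -1·√(0.0164366/4π) = -0.03616600

-0.036166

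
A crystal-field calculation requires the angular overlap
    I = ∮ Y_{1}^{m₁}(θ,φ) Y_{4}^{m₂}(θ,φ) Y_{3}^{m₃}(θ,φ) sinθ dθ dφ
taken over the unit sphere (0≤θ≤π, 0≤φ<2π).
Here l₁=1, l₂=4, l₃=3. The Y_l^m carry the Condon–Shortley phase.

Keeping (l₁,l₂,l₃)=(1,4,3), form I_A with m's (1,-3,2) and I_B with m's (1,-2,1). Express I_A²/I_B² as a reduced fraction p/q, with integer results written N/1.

Same 1,4,3: normalisation and zero-m 3j drop out of the ratio.
A: Δ: 2! 0! 6! / 9! → 1/252; sum: t=0:+1/240 = 1/240; 3j²(1 4 3; 1 -3 2) = Δ·Π!·Σ² = 1/12  (sign -1)
B: Δ: 2! 0! 6! / 9! → 1/252; sum: t=0:+1/96 = 1/96; 3j²(1 4 3; 1 -2 1) = Δ·Π!·Σ² = 5/84  (sign +1)
I_A²/I_B² = (1/12)/(5/84) = 7/5

7/5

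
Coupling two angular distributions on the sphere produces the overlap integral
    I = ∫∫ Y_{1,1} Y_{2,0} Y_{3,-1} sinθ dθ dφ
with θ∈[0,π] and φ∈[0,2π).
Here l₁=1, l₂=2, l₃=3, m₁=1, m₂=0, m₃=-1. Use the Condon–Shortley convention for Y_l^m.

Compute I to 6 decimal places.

-0.202301

Checks pass: Σm=0; 6 even; l₃=3∈[1,3].
(2·1+1)(2·2+1)(2·3+1) = 105
Δ: 0! 2! 4! / 7! → 1/105
sum: t=0:+1/4 = 1/4
3j²(1 2 3; 0 0 0) = Δ·Π!·Σ² = 3/35  (sign -1)
sum: t=0:+1/8 = 1/8
3j²(1 2 3; 1 0 -1) = Δ·Π!·Σ² = 2/35  (sign +1)
combine: 4πI² = 105·3/35·2/35 = 18/35
take √, sign -1: I = -0.20230066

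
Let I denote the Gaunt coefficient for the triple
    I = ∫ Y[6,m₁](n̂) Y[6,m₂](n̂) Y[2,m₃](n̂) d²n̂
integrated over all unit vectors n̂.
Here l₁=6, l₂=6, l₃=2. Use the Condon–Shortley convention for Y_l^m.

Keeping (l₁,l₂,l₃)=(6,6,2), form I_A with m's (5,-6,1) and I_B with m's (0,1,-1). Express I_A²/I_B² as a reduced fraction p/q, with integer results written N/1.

242/7

l's match ⇒ only the (l;m) 3-j factors differ between A and B.
A: triangle coeff Δ(6,6,2) = 1/90090; Σ_t [0,0]: t=0:+1/7257600 = 1/7257600; (3j)²=11/455 [(6 6 2; 5 -6 1)], sign=-1
B: triangle coeff Δ(6,6,2) = 1/90090; Σ_t [5,6]: t=5:−1/28800 t=6:+1/34560 = -1/172800; (3j)²=1/1430 [(6 6 2; 0 1 -1)], sign=+1
I_A²/I_B² = (11/455)/(1/1430) = 242/7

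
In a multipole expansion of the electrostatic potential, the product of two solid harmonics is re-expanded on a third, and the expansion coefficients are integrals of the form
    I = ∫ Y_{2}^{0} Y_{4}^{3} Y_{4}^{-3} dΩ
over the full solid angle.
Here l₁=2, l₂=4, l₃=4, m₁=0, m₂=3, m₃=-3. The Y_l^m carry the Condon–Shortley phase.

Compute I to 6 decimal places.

m-sum 0 ✓  L=10 even ✓  2≤4≤6 ✓
Π(2lᵢ+1) = 5×9×9 = 405
triangle coeff Δ(2,4,4) = 1/13860
Σ_t [0,2]: t=0:+1/192 t=1:−1/36 t=2:+1/192 = -5/288
(3j)²=20/693 [(2 4 4; 0 0 0)], sign=-1
Σ_t [1,2]: t=1:−1/720 t=2:+1/480 = 1/1440
(3j)²=7/1980 [(2 4 4; 0 3 -3)], sign=-1
⇒ 4πI² = 5/121
I = (+1)√(5/121/(4π)) = 0.05734392

0.057344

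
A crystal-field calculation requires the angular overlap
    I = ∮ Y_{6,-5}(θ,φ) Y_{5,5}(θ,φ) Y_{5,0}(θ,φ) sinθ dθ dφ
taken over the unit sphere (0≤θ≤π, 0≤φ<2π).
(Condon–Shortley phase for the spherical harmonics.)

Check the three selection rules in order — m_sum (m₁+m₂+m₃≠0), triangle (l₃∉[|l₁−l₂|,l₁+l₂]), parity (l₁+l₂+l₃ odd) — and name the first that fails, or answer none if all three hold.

none

azimuthal sum: -5 + 5 + 0 = 0  ✓
1 ≤ 5 ≤ 11 (triangle on l)  ✓
L = 6 + 5 + 5 = 16 (even)  ✓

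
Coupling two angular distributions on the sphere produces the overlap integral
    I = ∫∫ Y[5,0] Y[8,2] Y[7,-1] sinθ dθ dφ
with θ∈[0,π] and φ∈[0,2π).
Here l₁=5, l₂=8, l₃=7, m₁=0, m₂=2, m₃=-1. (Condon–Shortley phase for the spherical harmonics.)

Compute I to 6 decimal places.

m-sum = 0 + 2 − 1 = 1 ≠ 0 ⇒ I = 0

0.000000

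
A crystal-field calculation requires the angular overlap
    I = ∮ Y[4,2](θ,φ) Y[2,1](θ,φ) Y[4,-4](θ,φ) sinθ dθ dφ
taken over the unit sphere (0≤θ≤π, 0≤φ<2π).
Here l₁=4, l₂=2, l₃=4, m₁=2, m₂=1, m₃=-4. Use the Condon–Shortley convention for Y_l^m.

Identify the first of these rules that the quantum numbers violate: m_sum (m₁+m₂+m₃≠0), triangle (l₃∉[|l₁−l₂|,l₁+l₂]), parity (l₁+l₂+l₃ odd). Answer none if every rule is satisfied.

m₁+m₂+m₃ = 2 + 1 − 4 = -1  ✗
triangle: |4−2|=2 ≤ l₃=4 ≤ 4+2=6
parity: l₁+l₂+l₃ = 10 is even

m_sum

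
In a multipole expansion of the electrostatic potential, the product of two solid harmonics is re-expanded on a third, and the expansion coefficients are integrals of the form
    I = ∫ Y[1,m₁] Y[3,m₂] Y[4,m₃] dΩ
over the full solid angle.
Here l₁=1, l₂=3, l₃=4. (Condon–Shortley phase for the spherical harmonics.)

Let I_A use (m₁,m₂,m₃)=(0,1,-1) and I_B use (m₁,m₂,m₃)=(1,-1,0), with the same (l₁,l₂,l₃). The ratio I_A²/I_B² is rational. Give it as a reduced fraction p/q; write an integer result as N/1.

Shared (l₁,l₂,l₃)=(1,3,4): N and (l;000)² cancel in I_A²/I_B².
A: Δ = 0!·2!·6!/9! = 1/252; Racah Σ t=0..0: t=0:+1/48 = 1/48; ⇒ 3j(1 3 4; 0 1 -1)² = 5/84, sgn -1
B: Δ = 0!·2!·6!/9! = 1/252; Racah Σ t=0..0: t=0:+1/96 = 1/96; ⇒ 3j(1 3 4; 1 -1 0)² = 1/42, sgn +1
I_A²/I_B² = (5/84)/(1/42) = 5/2

5/2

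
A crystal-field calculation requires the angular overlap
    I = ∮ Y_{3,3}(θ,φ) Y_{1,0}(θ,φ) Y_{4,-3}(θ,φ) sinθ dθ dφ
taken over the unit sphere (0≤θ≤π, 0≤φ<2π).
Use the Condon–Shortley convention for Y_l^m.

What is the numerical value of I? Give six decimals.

Rules hold: Σm=0, L=8 even, 2≤4≤4.
N = 7·3·9 = 189
Δ = 0!·6!·2!/9! = 1/252
Racah Σ t=0..0: t=0:+1/36 = 1/36
⇒ 3j(3 1 4; 0 0 0)² = 4/63, sgn +1
Racah Σ t=0..0: t=0:+1/720 = 1/720
⇒ 3j(3 1 4; 3 0 -3)² = 1/36, sgn -1
4πI² = N·(3j₀)²·(3jₘ)² = 1/3
I = -1·√(0.333333/4π) = -0.16286750

-0.162868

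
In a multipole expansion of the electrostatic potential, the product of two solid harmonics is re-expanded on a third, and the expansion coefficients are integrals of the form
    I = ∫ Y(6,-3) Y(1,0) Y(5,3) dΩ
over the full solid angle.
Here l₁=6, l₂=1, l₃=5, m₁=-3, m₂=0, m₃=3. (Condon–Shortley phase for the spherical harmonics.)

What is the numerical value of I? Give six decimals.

-0.212310

m-sum 0 ✓  L=12 even ✓  5≤5≤7 ✓
Π(2lᵢ+1) = 13×3×11 = 429
triangle coeff Δ(6,1,5) = 1/858
Σ_t [1,1]: t=1:−1/14400 = -1/14400
(3j)²=6/143 [(6 1 5; 0 0 0)], sign=+1
Σ_t [1,1]: t=1:−1/80640 = -1/80640
(3j)²=9/286 [(6 1 5; -3 0 3)], sign=-1
⇒ 4πI² = 81/143
I = (-1)√(81/143/(4π)) = -0.21230956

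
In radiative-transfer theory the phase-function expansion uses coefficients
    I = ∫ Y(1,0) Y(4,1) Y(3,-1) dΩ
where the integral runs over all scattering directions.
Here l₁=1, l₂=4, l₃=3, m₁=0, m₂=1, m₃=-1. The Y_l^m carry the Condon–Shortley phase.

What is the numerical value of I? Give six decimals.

-0.238414

Checks pass: Σm=0; 8 even; l₃=3∈[3,5].
(2·1+1)(2·4+1)(2·3+1) = 189
Δ: 2! 0! 6! / 9! → 1/252
sum: t=1:−1/36 = -1/36
3j²(1 4 3; 0 0 0) = Δ·Π!·Σ² = 4/63  (sign +1)
sum: t=1:−1/48 = -1/48
3j²(1 4 3; 0 1 -1) = Δ·Π!·Σ² = 5/84  (sign -1)
combine: 4πI² = 189·4/63·5/84 = 5/7
take √, sign -1: I = -0.23841361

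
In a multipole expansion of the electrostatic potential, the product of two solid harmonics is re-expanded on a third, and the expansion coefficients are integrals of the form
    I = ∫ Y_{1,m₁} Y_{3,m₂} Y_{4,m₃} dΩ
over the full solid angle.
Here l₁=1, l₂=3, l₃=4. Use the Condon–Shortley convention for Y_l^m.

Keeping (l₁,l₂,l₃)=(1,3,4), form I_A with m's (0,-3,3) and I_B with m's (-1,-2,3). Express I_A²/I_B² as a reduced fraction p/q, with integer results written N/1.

1/3

l's match ⇒ only the (l;m) 3-j factors differ between A and B.
A: triangle coeff Δ(1,3,4) = 1/252; Σ_t [0,0]: t=0:+1/720 = 1/720; (3j)²=1/36 [(1 3 4; 0 -3 3)], sign=-1
B: triangle coeff Δ(1,3,4) = 1/252; Σ_t [0,0]: t=0:+1/240 = 1/240; (3j)²=1/12 [(1 3 4; -1 -2 3)], sign=-1
I_A²/I_B² = (1/36)/(1/12) = 1/3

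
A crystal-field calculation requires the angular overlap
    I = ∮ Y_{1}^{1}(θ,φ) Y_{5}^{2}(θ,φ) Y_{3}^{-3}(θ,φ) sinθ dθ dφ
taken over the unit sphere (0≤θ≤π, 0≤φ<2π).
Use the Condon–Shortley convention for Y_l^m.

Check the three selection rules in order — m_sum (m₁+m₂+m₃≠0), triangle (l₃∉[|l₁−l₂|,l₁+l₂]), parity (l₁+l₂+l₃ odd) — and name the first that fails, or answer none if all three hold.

triangle

azimuthal sum: 1 + 2 − 3 = 0  ✓
4 ≤ 3 ≤ 6 (triangle on l)  ✗
L = 1 + 5 + 3 = 9 (odd)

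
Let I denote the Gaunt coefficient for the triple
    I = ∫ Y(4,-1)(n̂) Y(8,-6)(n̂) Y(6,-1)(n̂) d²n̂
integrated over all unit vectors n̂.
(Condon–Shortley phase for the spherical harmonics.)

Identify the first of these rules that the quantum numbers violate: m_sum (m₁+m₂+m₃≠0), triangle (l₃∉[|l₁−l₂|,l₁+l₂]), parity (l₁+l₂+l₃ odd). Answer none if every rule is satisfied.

m_sum

m₁+m₂+m₃ = -1 − 6 − 1 = -8  ✗
triangle: |4−8|=4 ≤ l₃=6 ≤ 4+8=12
parity: l₁+l₂+l₃ = 18 is even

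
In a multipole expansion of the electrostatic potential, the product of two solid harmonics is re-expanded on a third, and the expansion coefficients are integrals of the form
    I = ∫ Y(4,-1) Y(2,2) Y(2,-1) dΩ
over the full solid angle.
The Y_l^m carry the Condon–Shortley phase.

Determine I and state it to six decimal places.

Rules hold: Σm=0, L=8 even, 2≤2≤6.
N = 9·5·5 = 225
Δ = 4!·4!·0!/9! = 1/630
Racah Σ t=2..2: t=2:+1/16 = 1/16
⇒ 3j(4 2 2; 0 0 0)² = 2/35, sgn +1
Racah Σ t=4..4: t=4:+1/144 = 1/144
⇒ 3j(4 2 2; -1 2 -1)² = 1/126, sgn -1
4πI² = N·(3j₀)²·(3jₘ)² = 5/49
I = -1·√(0.102041/4π) = -0.09011188

-0.090112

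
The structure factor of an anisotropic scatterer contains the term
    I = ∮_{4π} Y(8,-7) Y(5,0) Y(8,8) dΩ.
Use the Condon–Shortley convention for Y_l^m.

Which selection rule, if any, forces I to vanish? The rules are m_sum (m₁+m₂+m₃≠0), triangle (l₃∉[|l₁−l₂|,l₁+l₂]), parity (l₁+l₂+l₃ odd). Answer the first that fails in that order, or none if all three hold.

Σmᵢ = 1  ✗
l₃∈[|l₁−l₂|,l₁+l₂]=[3,13], have l₃=8
Σlᵢ = 21 ⇒ odd

m_sum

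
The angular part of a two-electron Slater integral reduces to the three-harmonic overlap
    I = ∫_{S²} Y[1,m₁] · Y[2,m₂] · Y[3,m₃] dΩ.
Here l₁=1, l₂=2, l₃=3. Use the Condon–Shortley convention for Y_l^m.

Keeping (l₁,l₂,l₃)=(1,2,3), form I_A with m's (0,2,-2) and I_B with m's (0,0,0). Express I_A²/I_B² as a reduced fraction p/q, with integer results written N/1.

5/9

l's match ⇒ only the (l;m) 3-j factors differ between A and B.
A: triangle coeff Δ(1,2,3) = 1/105; Σ_t [0,0]: t=0:+1/24 = 1/24; (3j)²=1/21 [(1 2 3; 0 2 -2)], sign=-1
B: triangle coeff Δ(1,2,3) = 1/105; Σ_t [0,0]: t=0:+1/4 = 1/4; (3j)²=3/35 [(1 2 3; 0 0 0)], sign=-1
I_A²/I_B² = (1/21)/(3/35) = 5/9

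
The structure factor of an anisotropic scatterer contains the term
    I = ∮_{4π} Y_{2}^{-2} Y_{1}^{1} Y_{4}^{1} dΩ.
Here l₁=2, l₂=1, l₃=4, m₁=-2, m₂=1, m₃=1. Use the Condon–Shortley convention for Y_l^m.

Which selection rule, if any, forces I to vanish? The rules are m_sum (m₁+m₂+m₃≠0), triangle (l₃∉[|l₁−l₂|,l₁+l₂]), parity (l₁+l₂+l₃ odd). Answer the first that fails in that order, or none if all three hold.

triangle

m₁+m₂+m₃ = -2 + 1 + 1 = 0  ✓
triangle: |2−1|=1 ≤ l₃=4 ≤ 2+1=3  ✗
parity: l₁+l₂+l₃ = 7 is odd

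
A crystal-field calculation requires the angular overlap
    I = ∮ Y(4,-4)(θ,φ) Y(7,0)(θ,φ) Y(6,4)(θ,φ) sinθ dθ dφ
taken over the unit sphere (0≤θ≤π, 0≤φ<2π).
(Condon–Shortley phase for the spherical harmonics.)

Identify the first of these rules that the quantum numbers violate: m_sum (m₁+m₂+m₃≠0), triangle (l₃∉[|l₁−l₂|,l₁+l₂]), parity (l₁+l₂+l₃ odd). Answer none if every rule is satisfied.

m₁+m₂+m₃ = -4 + 0 + 4 = 0  ✓
triangle: |4−7|=3 ≤ l₃=6 ≤ 4+7=11  ✓
parity: l₁+l₂+l₃ = 17 is odd  ✗

parity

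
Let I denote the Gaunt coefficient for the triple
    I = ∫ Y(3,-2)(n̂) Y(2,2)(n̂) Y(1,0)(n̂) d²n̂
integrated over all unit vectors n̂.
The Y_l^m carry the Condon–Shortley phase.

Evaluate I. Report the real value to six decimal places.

0.184674

m-sum 0 ✓  L=6 even ✓  1≤1≤5 ✓
Π(2lᵢ+1) = 7×5×3 = 105
triangle coeff Δ(3,2,1) = 1/105
Σ_t [2,2]: t=2:+1/4 = 1/4
(3j)²=3/35 [(3 2 1; 0 0 0)], sign=-1
Σ_t [4,4]: t=4:+1/24 = 1/24
(3j)²=1/21 [(3 2 1; -2 2 0)], sign=-1
⇒ 4πI² = 3/7
I = (+1)√(3/7/(4π)) = 0.18467439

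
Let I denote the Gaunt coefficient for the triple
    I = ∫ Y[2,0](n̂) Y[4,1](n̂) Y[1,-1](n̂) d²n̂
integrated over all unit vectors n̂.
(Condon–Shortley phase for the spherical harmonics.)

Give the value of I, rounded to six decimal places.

triangle: need 2≤l₃≤6, have 1; I=0

0.000000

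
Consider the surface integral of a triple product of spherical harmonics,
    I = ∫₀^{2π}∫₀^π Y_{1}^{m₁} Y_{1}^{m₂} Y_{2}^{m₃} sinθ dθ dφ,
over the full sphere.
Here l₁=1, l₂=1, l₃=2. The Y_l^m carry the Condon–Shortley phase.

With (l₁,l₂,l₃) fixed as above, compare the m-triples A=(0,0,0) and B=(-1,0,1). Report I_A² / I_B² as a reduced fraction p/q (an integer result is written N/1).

4/3

Shared (l₁,l₂,l₃)=(1,1,2): N and (l;000)² cancel in I_A²/I_B².
A: Δ = 0!·2!·2!/5! = 1/30; Racah Σ t=0..0: t=0:+1/1 = 1/1; ⇒ 3j(1 1 2; 0 0 0)² = 2/15, sgn +1
B: Δ = 0!·2!·2!/5! = 1/30; Racah Σ t=0..0: t=0:+1/2 = 1/2; ⇒ 3j(1 1 2; -1 0 1)² = 1/10, sgn -1
I_A²/I_B² = (2/15)/(1/10) = 4/3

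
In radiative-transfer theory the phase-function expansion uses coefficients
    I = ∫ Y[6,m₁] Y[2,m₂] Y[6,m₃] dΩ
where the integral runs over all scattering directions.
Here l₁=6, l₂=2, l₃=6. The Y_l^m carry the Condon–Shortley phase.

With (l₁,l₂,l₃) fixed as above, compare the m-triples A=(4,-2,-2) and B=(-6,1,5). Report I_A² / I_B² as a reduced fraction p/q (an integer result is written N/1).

Shared (l₁,l₂,l₃)=(6,2,6): N and (l;000)² cancel in I_A²/I_B².
A: Δ = 2!·10!·2!/15! = 1/90090; Racah Σ t=0..0: t=0:+1/322560 = 1/322560; ⇒ 3j(6 2 6; 4 -2 -2)² = 18/1001, sgn +1
B: Δ = 2!·10!·2!/15! = 1/90090; Racah Σ t=2..2: t=2:+1/7257600 = 1/7257600; ⇒ 3j(6 2 6; -6 1 5)² = 11/455, sgn -1
I_A²/I_B² = (18/1001)/(11/455) = 90/121

90/121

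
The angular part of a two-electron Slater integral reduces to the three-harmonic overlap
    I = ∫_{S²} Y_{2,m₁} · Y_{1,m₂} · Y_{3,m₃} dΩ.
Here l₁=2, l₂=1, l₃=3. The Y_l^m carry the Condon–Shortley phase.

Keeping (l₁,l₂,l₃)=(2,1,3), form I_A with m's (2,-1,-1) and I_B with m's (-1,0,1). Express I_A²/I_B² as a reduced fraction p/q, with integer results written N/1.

Shared (l₁,l₂,l₃)=(2,1,3): N and (l;000)² cancel in I_A²/I_B².
A: Δ = 0!·4!·2!/7! = 1/105; Racah Σ t=0..0: t=0:+1/48 = 1/48; ⇒ 3j(2 1 3; 2 -1 -1)² = 1/105, sgn +1
B: Δ = 0!·4!·2!/7! = 1/105; Racah Σ t=0..0: t=0:+1/6 = 1/6; ⇒ 3j(2 1 3; -1 0 1)² = 8/105, sgn +1
I_A²/I_B² = (1/105)/(8/105) = 1/8

1/8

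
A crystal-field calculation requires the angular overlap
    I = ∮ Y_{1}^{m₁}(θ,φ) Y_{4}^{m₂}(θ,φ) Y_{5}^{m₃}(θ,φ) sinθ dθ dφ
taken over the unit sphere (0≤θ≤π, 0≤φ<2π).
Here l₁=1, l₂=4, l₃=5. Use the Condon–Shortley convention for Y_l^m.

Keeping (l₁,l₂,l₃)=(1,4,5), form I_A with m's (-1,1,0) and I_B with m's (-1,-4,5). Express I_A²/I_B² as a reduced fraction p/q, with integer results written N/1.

Same 1,4,5: normalisation and zero-m 3j drop out of the ratio.
A: Δ: 0! 2! 8! / 11! → 1/495; sum: t=0:+1/1440 = 1/1440; 3j²(1 4 5; -1 1 0) = Δ·Π!·Σ² = 2/99  (sign -1)
B: Δ: 0! 2! 8! / 11! → 1/495; sum: t=0:+1/80640 = 1/80640; 3j²(1 4 5; -1 -4 5) = Δ·Π!·Σ² = 1/11  (sign +1)
I_A²/I_B² = (2/99)/(1/11) = 2/9

2/9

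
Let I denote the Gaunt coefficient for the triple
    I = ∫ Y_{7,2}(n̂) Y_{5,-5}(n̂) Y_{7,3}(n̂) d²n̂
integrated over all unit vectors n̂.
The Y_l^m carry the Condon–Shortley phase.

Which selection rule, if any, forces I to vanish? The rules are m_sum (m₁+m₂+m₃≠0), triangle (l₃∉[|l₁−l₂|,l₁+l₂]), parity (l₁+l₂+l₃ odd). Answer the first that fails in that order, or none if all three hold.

m₁+m₂+m₃ = 2 − 5 + 3 = 0  ✓
triangle: |7−5|=2 ≤ l₃=7 ≤ 7+5=12  ✓
parity: l₁+l₂+l₃ = 19 is odd  ✗

parity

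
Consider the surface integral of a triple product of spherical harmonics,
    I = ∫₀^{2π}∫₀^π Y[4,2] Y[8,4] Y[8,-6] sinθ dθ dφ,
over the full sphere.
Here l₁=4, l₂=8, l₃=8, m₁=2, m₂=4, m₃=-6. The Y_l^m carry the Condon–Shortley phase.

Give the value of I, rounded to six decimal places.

m-sum 0 ✓  L=20 even ✓  4≤8≤12 ✓
Π(2lᵢ+1) = 9×17×17 = 2601
triangle coeff Δ(4,8,8) = 1/185175900
Σ_t [0,4]: t=0:+1/557383680 t=1:−1/21772800 t=2:+1/8294400 t=3:−1/21772800 t=4:+1/557383680 = 1/30965760
(3j)²=36/4199 [(4 8 8; 0 0 0)], sign=+1
Σ_t [0,2]: t=0:+1/45984153600 t=1:−1/1437004800 t=2:+1/696729600 = 1/1313832960
(3j)²=35/3876 [(4 8 8; 2 4 -6)], sign=+1
⇒ 4πI² = 945/4693
I = (+1)√(945/4693/(4π)) = 0.12658601

0.126586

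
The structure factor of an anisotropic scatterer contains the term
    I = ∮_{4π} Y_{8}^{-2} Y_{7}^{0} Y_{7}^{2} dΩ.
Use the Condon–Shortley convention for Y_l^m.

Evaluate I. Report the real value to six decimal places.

-0.040813

m-sum 0 ✓  L=22 even ✓  1≤7≤15 ✓
Π(2lᵢ+1) = 17×15×15 = 3825
triangle coeff Δ(8,7,7) = 1/22086194130
Σ_t [1,7]: t=1:−1/18289152000 t=2:+1/248832000 t=3:−1/24883200 t=4:+1/11943936 t=5:−1/24883200 t=6:+1/248832000 t=7:−1/18289152000 = 11/975421440
(3j)²=1750/289731 [(8 7 7; 0 0 0)], sign=-1
Σ_t [2,7]: t=2:+1/6967296000 t=3:−1/174182400 t=4:+1/29859840 t=5:−1/24883200 t=6:+1/99532800 t=7:−1/2612736000 = -11/4180377600
(3j)²=175/193154 [(8 7 7; -2 0 2)], sign=+1
⇒ 4πI² = 11484375/548653937
I = (-1)√(11484375/548653937/(4π)) = -0.04081309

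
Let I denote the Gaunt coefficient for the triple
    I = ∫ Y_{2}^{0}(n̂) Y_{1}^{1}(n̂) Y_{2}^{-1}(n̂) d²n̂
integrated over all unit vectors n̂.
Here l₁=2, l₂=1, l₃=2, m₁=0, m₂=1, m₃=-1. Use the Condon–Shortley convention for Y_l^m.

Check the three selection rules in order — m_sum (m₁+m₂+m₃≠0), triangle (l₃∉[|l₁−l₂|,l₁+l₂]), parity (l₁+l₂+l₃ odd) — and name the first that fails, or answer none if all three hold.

parity

m₁+m₂+m₃ = 0 + 1 − 1 = 0  ✓
triangle: |2−1|=1 ≤ l₃=2 ≤ 2+1=3  ✓
parity: l₁+l₂+l₃ = 5 is odd  ✗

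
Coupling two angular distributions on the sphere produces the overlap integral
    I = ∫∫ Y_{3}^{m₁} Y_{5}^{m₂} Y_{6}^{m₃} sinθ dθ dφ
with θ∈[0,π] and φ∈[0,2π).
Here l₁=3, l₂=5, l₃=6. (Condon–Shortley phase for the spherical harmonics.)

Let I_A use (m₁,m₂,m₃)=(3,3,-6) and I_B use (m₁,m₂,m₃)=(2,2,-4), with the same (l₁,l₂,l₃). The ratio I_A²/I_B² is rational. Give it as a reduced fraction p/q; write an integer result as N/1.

11/6

l's match ⇒ only the (l;m) 3-j factors differ between A and B.
A: triangle coeff Δ(3,5,6) = 1/675675; Σ_t [0,0]: t=0:+1/1935360 = 1/1935360; (3j)²=1/91 [(3 5 6; 3 3 -6)], sign=+1
B: triangle coeff Δ(3,5,6) = 1/675675; Σ_t [0,1]: t=0:+1/60480 t=1:−1/34560 = -1/80640; (3j)²=6/1001 [(3 5 6; 2 2 -4)], sign=-1
I_A²/I_B² = (1/91)/(6/1001) = 11/6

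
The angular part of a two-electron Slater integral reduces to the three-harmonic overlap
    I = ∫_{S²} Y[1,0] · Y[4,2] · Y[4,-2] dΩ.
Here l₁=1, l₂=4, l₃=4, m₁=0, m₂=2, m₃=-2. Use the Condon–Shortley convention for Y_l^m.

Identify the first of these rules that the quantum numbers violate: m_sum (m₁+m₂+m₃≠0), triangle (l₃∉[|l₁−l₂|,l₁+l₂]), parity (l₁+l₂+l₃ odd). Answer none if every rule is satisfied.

azimuthal sum: 0 + 2 − 2 = 0  ✓
3 ≤ 4 ≤ 5 (triangle on l)  ✓
L = 1 + 4 + 4 = 9 (odd)  ✗

parity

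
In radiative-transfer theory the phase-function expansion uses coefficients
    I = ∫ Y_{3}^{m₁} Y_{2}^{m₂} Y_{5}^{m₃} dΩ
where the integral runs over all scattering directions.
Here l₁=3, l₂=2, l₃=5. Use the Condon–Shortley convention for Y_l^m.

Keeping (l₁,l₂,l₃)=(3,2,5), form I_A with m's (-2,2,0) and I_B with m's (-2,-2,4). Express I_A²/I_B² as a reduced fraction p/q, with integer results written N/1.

Same 3,2,5: normalisation and zero-m 3j drop out of the ratio.
A: Δ: 0! 6! 4! / 11! → 1/2310; sum: t=0:+1/2880 = 1/2880; 3j²(3 2 5; -2 2 0) = Δ·Π!·Σ² = 1/462  (sign -1)
B: Δ: 0! 6! 4! / 11! → 1/2310; sum: t=0:+1/2880 = 1/2880; 3j²(3 2 5; -2 -2 4) = Δ·Π!·Σ² = 3/55  (sign -1)
I_A²/I_B² = (1/462)/(3/55) = 5/126

5/126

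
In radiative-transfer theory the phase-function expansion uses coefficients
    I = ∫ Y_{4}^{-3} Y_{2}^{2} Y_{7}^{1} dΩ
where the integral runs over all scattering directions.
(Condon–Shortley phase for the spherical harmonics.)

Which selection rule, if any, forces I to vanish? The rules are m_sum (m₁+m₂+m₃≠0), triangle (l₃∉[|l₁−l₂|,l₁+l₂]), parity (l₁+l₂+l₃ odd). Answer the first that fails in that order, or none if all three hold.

azimuthal sum: -3 + 2 + 1 = 0  ✓
2 ≤ 7 ≤ 6 (triangle on l)  ✗
L = 4 + 2 + 7 = 13 (odd)

triangle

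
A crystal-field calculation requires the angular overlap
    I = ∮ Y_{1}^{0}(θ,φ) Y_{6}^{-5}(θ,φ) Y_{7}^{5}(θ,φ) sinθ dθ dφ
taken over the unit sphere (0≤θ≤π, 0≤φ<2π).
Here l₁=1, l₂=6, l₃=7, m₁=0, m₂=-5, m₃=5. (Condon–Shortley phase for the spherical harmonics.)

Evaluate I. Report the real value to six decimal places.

m-sum 0 ✓  L=14 even ✓  5≤7≤7 ✓
Π(2lᵢ+1) = 3×13×15 = 585
triangle coeff Δ(1,6,7) = 1/1365
Σ_t [0,0]: t=0:+1/518400 = 1/518400
(3j)²=7/195 [(1 6 7; 0 0 0)], sign=-1
Σ_t [0,0]: t=0:+1/39916800 = 1/39916800
(3j)²=8/455 [(1 6 7; 0 -5 5)], sign=+1
⇒ 4πI² = 24/65
I = (-1)√(24/65/(4π)) = -0.17141310

-0.171413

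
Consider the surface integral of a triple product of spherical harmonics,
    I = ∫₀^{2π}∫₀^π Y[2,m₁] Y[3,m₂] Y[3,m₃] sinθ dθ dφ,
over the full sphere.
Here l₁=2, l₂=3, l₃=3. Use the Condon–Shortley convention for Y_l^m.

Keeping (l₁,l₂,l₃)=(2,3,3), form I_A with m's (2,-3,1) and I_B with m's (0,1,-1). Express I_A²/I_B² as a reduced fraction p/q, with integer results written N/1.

Shared (l₁,l₂,l₃)=(2,3,3): N and (l;000)² cancel in I_A²/I_B².
A: Δ = 2!·2!·4!/9! = 1/3780; Racah Σ t=0..0: t=0:+1/96 = 1/96; ⇒ 3j(2 3 3; 2 -3 1)² = 1/42, sgn +1
B: Δ = 2!·2!·4!/9! = 1/3780; Racah Σ t=0..2: t=0:+1/96 t=1:−1/6 t=2:+1/16 = -3/32; ⇒ 3j(2 3 3; 0 1 -1)² = 3/140, sgn -1
I_A²/I_B² = (1/42)/(3/140) = 10/9

10/9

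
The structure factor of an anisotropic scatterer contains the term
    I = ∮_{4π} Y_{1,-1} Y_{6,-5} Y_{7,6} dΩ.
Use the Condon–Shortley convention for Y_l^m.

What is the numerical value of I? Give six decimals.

0.309019

Checks pass: Σm=0; 14 even; l₃=7∈[5,7].
(2·1+1)(2·6+1)(2·7+1) = 585
Δ: 0! 2! 12! / 15! → 1/1365
sum: t=0:+1/518400 = 1/518400
3j²(1 6 7; 0 0 0) = Δ·Π!·Σ² = 7/195  (sign -1)
sum: t=0:+1/79833600 = 1/79833600
3j²(1 6 7; -1 -5 6) = Δ·Π!·Σ² = 2/35  (sign -1)
combine: 4πI² = 585·7/195·2/35 = 6/5
take √, sign +1: I = 0.30901936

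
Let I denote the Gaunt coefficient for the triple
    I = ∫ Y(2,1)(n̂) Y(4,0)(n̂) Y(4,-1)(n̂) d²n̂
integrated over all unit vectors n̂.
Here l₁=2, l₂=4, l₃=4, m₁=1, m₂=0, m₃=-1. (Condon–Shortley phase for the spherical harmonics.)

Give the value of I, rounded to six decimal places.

-0.044869

m-sum 0 ✓  L=10 even ✓  2≤4≤6 ✓
Π(2lᵢ+1) = 5×9×9 = 405
triangle coeff Δ(2,4,4) = 1/13860
Σ_t [0,2]: t=0:+1/192 t=1:−1/36 t=2:+1/192 = -5/288
(3j)²=20/693 [(2 4 4; 0 0 0)], sign=-1
Σ_t [0,1]: t=0:+1/96 t=1:−1/72 = -1/288
(3j)²=1/462 [(2 4 4; 1 0 -1)], sign=+1
⇒ 4πI² = 150/5929
I = (-1)√(150/5929/(4π)) = -0.04486937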